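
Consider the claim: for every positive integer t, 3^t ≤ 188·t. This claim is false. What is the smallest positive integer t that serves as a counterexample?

Check each positive integer t in order until 3^t > 188·t.
For t = 1, 2, 3, 4, 5, 6 the conclusion holds.
t = 7: 3^t = 2187 and 188·t = 1316, so 2187 > 1316.
Thus t = 7 disproves the claim, and no smaller t works.

t = 7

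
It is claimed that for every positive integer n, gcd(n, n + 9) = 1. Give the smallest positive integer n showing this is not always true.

Check each positive integer n in order until gcd(n, n + 9) > 1.
For n = 1, 2 the conclusion holds.
n = 3: gcd(3, 12) = 3.

n = 3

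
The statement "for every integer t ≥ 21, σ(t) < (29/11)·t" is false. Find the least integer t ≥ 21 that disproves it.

t = 60

We need the least integer t ≥ 21 for which the claim fails.
For t = 21, 22, 23, 24, …, 57, 58, 59 the conclusion holds.
t = 60: σ(60) = 168; 168 ≥ 1740/11.
Hence t = 60 is a counterexample.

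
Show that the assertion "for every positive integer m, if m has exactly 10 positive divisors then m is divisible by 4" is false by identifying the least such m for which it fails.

Check each positive integer m in order until m has exactly 10 positive divisors but m is not divisible by 4.
m = 48: τ(48) = 10; 48 mod 4 = 0.
m = 80: τ(80) = 10; 80 mod 4 = 0.
m = 112: τ(112) = 10; 112 mod 4 = 0.
m = 162: τ(162) = 10; 162 mod 4 = 2.
Hence m = 162 is a counterexample.

m = 162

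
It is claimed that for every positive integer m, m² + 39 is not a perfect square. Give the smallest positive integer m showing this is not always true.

m = 5

For m = 1, 2, 3, 4 the conclusion holds.
m = 5: 5² + 39 = 64 = 8², a perfect square.
Thus m = 5 disproves the claim, and no smaller m works.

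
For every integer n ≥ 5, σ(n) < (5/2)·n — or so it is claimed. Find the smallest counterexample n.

Check each integer n ≥ 5 in order until the claim fails.
For n = 5, 6, 7, 8, …, 21, 22, 23 the conclusion holds.
n = 24: σ(24) = 60; 60 ≥ 60.
Thus n = 24 disproves the claim, and no smaller n works.

n = 24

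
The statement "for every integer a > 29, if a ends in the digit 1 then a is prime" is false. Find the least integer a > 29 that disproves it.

a = 51

We need the least integer a > 29 for which a ends in the digit 1 but a is not prime.
For a = 31, 41 the conclusion holds.
a = 51: 51 ends in 1; 51 = 3 × 17, composite.
Hence a = 51 is a counterexample.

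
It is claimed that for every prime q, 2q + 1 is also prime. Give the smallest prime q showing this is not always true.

We need the least prime q for which 2q + 1 is not prime.
For q = 2, 3, 5 the conclusion holds.
q = 7: 2q + 1 = 15 = 3 × 5, not prime.
Hence q = 7 is a counterexample.

q = 7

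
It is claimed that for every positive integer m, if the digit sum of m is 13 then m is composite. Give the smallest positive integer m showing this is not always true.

m = 67

Check each positive integer m in order until the digit sum of m is 13 but m is prime.
m = 49: digit sum 13; 49 is composite.
m = 58: digit sum 13; 58 is composite.
m = 67: digit sum 13; 67 is prime, not composite.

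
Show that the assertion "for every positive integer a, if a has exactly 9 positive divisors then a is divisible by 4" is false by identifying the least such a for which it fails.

A counterexample is any positive integer a such that a has exactly 9 positive divisors but a is not divisible by 4; we check each in order.
For a = 36, 100, 196 the conclusion holds.
a = 225: τ(225) = 9; 225 mod 4 = 1.
Thus a = 225 disproves the claim, and no smaller a works.

a = 225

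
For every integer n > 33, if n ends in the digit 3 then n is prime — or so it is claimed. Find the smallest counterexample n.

n = 63

n = 43: 43 ends in 3 and is prime.
n = 53: 53 ends in 3 and is prime.
n = 63: 63 ends in 3; 63 = 3 × 21, composite.
Hence n = 63 is a counterexample.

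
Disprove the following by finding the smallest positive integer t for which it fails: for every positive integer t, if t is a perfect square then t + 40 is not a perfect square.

t = 9

Check each positive integer t in order until t is a perfect square but t + 40 is a perfect square.
t = 1: 1 + 40 = 41, not a perfect square.
t = 4: 4 + 40 = 44, not a perfect square.
t = 9: 9 = 3² and 9 + 40 = 49 = 7².
Hence t = 9 is a counterexample.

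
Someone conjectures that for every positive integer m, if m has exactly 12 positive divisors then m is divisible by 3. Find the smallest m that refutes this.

m = 140

We need the least positive integer m for which m has exactly 12 positive divisors but m is not divisible by 3.
m = 60: τ(60) = 12; 60 mod 3 = 0.
m = 72: τ(72) = 12; 72 mod 3 = 0.
m = 84: τ(84) = 12; 84 mod 3 = 0.
m = 90: τ(90) = 12; 90 mod 3 = 0.
m = 96: τ(96) = 12; 96 mod 3 = 0.
m = 108: τ(108) = 12; 108 mod 3 = 0.
m = 126: τ(126) = 12; 126 mod 3 = 0.
m = 132: τ(132) = 12; 132 mod 3 = 0.
m = 140: τ(140) = 12; 140 mod 3 = 2.
So m = 140 is the smallest counterexample.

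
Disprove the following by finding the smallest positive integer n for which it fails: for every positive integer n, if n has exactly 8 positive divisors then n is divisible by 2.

n = 105

A counterexample is any positive integer n such that n has exactly 8 positive divisors but n is not divisible by 2; we check each in order.
For n = 24, 30, 40, 42, …, 88, 102, 104 the conclusion holds.
n = 105: τ(105) = 8; 105 mod 2 = 1.
So n = 105 is the smallest counterexample.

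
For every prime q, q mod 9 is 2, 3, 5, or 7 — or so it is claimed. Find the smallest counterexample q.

q = 13

q = 2: 2 mod 9 = 2.
q = 3: 3 mod 9 = 3.
q = 5: 5 mod 9 = 5.
q = 7: 7 mod 9 = 7.
q = 11: 11 mod 9 = 2.
q = 13: 13 mod 9 = 4 — not in {2, 3, 5, 7}.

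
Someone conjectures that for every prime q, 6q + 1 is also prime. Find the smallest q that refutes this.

We need the least prime q for which 6q + 1 is not prime.
The first 7 eligible values, up to q = 17, all satisfy the conclusion.
q = 19: 6q + 1 = 115 = 5 × 23, not prime.
Thus q = 19 disproves the claim, and no smaller q works.

q = 19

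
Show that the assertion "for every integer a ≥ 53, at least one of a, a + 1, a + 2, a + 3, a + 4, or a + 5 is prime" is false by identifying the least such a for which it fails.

a = 90

For a = 53, 54, 55, 56, …, 87, 88, 89 the conclusion holds.
a = 90: 90 = 2 × 45; 91 = 7 × 13; 92 = 2 × 46; 93 = 3 × 31; 94 = 2 × 47; 95 = 5 × 19 — all composite.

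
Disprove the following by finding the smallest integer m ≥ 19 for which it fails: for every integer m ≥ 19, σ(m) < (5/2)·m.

m = 24

The first 5 eligible values, up to m = 23, all satisfy the conclusion.
m = 24: σ(24) = 60; 60 ≥ 60.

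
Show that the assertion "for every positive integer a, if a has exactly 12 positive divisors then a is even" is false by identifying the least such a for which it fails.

a = 315

A counterexample is any positive integer a such that a has exactly 12 positive divisors but a is odd; we check each in order.
For a = 60, 72, 84, 90, …, 294, 306, 308 the conclusion holds.
a = 315: divisors of 315: 12 divisors; 315 is odd.
Hence a = 315 is a counterexample.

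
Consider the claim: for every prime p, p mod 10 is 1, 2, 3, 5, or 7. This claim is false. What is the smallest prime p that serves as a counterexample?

p = 19

For p = 2, 3, 5, 7, 11, 13, 17 the conclusion holds.
p = 19: 19 mod 10 = 9 — not in {1, 2, 3, 5, 7}.
Thus p = 19 disproves the claim, and no smaller p works.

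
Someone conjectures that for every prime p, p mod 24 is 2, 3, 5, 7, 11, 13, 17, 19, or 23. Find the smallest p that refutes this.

p = 73

We need the least prime p for which the claim fails.
For p = 2, 3, 5, 7, …, 61, 67, 71 the conclusion holds.
p = 73: 73 mod 24 = 1 — not in {2, 3, 5, 7, 11, 13, 17, 19, 23}.
Hence p = 73 is a counterexample.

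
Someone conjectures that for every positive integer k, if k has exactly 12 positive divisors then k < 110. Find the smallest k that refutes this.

A counterexample is any positive integer k such that k has exactly 12 positive divisors but the claim fails; we check each in order.
k = 60: τ(60) = 12; 60 < 110.
k = 72: τ(72) = 12; 72 < 110.
k = 84: τ(84) = 12; 84 < 110.
k = 90: τ(90) = 12; 90 < 110.
k = 96: τ(96) = 12; 96 < 110.
k = 108: τ(108) = 12; 108 < 110.
k = 126: τ(126) = 12; 126 ≥ 110.
Hence k = 126 is a counterexample.

k = 126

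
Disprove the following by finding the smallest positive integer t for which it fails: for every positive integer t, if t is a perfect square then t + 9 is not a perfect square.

For t = 1, 4, 9 the conclusion holds.
t = 16: 16 = 4² and 16 + 9 = 25 = 5².
So t = 16 is the smallest counterexample.

t = 16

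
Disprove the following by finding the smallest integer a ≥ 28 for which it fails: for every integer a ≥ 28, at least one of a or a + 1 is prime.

A counterexample is any integer a ≥ 28 such that a, a + 1 are both composite; we check each in order.
a = 28: 29 is prime.
a = 29: 29 is prime.
a = 30: 31 is prime.
a = 31: 31 is prime.
a = 32: 32 = 2 × 16; 33 = 3 × 11 — both composite.

a = 32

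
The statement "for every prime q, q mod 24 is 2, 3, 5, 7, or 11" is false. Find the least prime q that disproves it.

q = 13

q = 2: 2 mod 24 = 2.
q = 3: 3 mod 24 = 3.
q = 5: 5 mod 24 = 5.
q = 7: 7 mod 24 = 7.
q = 11: 11 mod 24 = 11.
q = 13: 13 mod 24 = 13 — not in {2, 3, 5, 7, 11}.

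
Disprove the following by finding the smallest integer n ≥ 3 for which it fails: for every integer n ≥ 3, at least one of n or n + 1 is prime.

The first 5 eligible values, up to n = 7, all satisfy the conclusion.
n = 8: 8 = 2 × 4; 9 = 3 × 3 — both composite.

n = 8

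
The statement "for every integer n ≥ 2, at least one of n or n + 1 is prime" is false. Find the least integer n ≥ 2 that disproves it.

n = 8

We need the least integer n ≥ 2 for which n, n + 1 are both composite.
n = 2: 2 is prime.
n = 3: 3 is prime.
n = 4: 5 is prime.
n = 5: 5 is prime.
n = 6: 7 is prime.
n = 7: 7 is prime.
n = 8: 8 = 2 × 4; 9 = 3 × 3 — both composite.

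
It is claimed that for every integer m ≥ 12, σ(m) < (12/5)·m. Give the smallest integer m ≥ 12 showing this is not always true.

We need the least integer m ≥ 12 for which the claim fails.
The first 12 eligible values, up to m = 23, all satisfy the conclusion.
m = 24: σ(24) = 60; 60 ≥ 288/5.
So m = 24 is the smallest counterexample.

m = 24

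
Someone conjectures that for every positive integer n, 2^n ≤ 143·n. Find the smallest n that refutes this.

The first 10 eligible values, up to n = 10, all satisfy the conclusion.
n = 11: 2^n = 2048 and 143·n = 1573, so 2048 > 1573.
Hence n = 11 is a counterexample.

n = 11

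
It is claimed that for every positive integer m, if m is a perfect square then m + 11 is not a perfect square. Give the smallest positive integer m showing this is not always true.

m = 25

A counterexample is any positive integer m such that m is a perfect square but m + 11 is a perfect square; we check each in order.
m = 1: 1 + 11 = 12, not a perfect square.
m = 4: 4 + 11 = 15, not a perfect square.
m = 9: 9 + 11 = 20, not a perfect square.
m = 16: 16 + 11 = 27, not a perfect square.
m = 25: 25 = 5² and 25 + 11 = 36 = 6².
So m = 25 is the smallest counterexample.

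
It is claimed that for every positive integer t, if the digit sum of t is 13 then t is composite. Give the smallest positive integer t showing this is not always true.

t = 67

A counterexample is any positive integer t such that the digit sum of t is 13 but t is prime; we check each in order.
For t = 49, 58 the conclusion holds.
t = 67: digit sum 13; 67 is prime, not composite.
Hence t = 67 is a counterexample.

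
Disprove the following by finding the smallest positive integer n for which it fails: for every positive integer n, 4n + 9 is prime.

A counterexample is any positive integer n such that 4n + 9 is not prime; we check each in order.
n = 1: 4n + 9 = 13, prime.
n = 2: 4n + 9 = 17, prime.
n = 3: 4n + 9 = 21 = 3 × 7, composite.
Hence n = 3 is a counterexample.

n = 3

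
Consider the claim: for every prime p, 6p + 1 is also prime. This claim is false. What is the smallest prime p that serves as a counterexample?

A counterexample is any prime p such that 6p + 1 is not prime; we check each in order.
For p = 2, 3, 5, 7, 11, 13, 17 the conclusion holds.
p = 19: 6p + 1 = 115 = 5 × 23, not prime.

p = 19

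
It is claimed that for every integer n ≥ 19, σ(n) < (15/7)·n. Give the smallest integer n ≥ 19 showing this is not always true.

For n = 19, 20, 21, 22, 23 the conclusion holds.
n = 24: σ(24) = 60; 60 ≥ 360/7.

n = 24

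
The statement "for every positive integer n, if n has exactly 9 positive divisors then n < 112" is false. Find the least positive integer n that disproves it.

A counterexample is any positive integer n such that n has exactly 9 positive divisors but the claim fails; we check each in order.
For n = 36, 100 the conclusion holds.
n = 196: τ(196) = 9; 196 ≥ 112.
Hence n = 196 is a counterexample.

n = 196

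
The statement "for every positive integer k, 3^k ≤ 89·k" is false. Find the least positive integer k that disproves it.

k = 6

Check each positive integer k in order until 3^k > 89·k.
For k = 1, 2, 3, 4, 5 the conclusion holds.
k = 6: 3^k = 729 and 89·k = 534, so 729 > 534.
So k = 6 is the smallest counterexample.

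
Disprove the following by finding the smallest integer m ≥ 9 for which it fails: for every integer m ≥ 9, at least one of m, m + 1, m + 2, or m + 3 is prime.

For m = 9, 10, 11, 12, …, 21, 22, 23 the conclusion holds.
m = 24: 24 = 2 × 12; 25 = 5 × 5; 26 = 2 × 13; 27 = 3 × 9 — all composite.
Hence m = 24 is a counterexample.

m = 24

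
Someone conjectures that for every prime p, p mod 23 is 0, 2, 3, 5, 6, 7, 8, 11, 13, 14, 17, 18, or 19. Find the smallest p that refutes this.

p = 43

We need the least prime p for which the claim fails.
For p = 2, 3, 5, 7, …, 31, 37, 41 the conclusion holds.
p = 43: 43 mod 23 = 20 — not in {0, 2, 3, 5, 6, 7, 8, 11, 13, 14, 17, 18, 19}.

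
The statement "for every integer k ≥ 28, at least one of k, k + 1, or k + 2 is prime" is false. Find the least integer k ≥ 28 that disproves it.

k = 28: 29 is prime.
k = 29: 29 is prime.
k = 30: 31 is prime.
k = 31: 31 is prime.
k = 32: 32 = 2 × 16; 33 = 3 × 11; 34 = 2 × 17 — all composite.

k = 32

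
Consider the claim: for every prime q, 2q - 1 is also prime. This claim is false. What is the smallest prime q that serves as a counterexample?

q = 5

For q = 2, 3 the conclusion holds.
q = 5: 2q - 1 = 9 = 3 × 3, not prime.
Hence q = 5 is a counterexample.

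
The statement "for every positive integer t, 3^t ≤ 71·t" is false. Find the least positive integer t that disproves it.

t = 6

The first 5 eligible values, up to t = 5, all satisfy the conclusion.
t = 6: 3^t = 729 and 71·t = 426, so 729 > 426.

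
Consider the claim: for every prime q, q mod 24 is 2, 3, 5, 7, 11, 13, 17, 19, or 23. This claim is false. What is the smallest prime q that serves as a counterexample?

We need the least prime q for which the claim fails.
For q = 2, 3, 5, 7, …, 61, 67, 71 the conclusion holds.
q = 73: 73 mod 24 = 1 — not in {2, 3, 5, 7, 11, 13, 17, 19, 23}.
Hence q = 73 is a counterexample.

q = 73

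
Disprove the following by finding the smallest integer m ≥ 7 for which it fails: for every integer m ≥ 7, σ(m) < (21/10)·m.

A counterexample is any integer m ≥ 7 such that the claim fails; we check each in order.
For m = 7, 8, 9, 10, 11 the conclusion holds.
m = 12: σ(12) = 28; 28 ≥ 126/5.
Hence m = 12 is a counterexample.

m = 12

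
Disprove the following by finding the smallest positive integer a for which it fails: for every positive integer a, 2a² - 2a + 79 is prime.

a = 3

We need the least positive integer a for which 2a² - 2a + 79 is not prime.
a = 1: 2a² - 2a + 79 = 79, prime.
a = 2: 2a² - 2a + 79 = 83, prime.
a = 3: 2a² - 2a + 79 = 91 = 7 × 13, composite.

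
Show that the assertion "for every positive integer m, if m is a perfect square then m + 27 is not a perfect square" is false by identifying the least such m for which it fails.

We need the least positive integer m for which m is a perfect square but m + 27 is a perfect square.
For m = 1, 4 the conclusion holds.
m = 9: 9 = 3² and 9 + 27 = 36 = 6².

m = 9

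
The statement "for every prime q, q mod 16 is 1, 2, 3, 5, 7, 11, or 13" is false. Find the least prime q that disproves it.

q = 31

For q = 2, 3, 5, 7, 11, 13, 17, 19, 23, 29 the conclusion holds.
q = 31: 31 mod 16 = 15 — not in {1, 2, 3, 5, 7, 11, 13}.
So q = 31 is the smallest counterexample.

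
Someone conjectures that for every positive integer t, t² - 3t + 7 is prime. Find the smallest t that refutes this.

t = 6

A counterexample is any positive integer t such that t² - 3t + 7 is not prime; we check each in order.
For t = 1, 2, 3, 4, 5 the conclusion holds.
t = 6: t² - 3t + 7 = 25 = 5 × 5, composite.
Hence t = 6 is a counterexample.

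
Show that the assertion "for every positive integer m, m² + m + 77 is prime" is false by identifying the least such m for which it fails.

A counterexample is any positive integer m such that m² + m + 77 is not prime; we check each in order.
For m = 1, 2, 3, 4, 5 the conclusion holds.
m = 6: m² + m + 77 = 119 = 7 × 17, composite.
So m = 6 is the smallest counterexample.

m = 6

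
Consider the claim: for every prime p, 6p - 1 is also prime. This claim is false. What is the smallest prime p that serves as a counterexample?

p = 11

p = 2: 6p - 1 = 11, prime.
p = 3: 6p - 1 = 17, prime.
p = 5: 6p - 1 = 29, prime.
p = 7: 6p - 1 = 41, prime.
p = 11: 6p - 1 = 65 = 5 × 13, not prime.
Thus p = 11 disproves the claim, and no smaller p works.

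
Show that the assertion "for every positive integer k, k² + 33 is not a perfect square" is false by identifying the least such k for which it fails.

A counterexample is any positive integer k such that k² + 33 is a perfect square; we check each in order.
k = 1: 1² + 33 = 34, not a perfect square.
k = 2: 2² + 33 = 37, not a perfect square.
k = 3: 3² + 33 = 42, not a perfect square.
k = 4: 4² + 33 = 49 = 7², a perfect square.
So k = 4 is the smallest counterexample.

k = 4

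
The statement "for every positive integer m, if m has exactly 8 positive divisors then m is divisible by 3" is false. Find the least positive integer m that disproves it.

m = 40

We need the least positive integer m for which m has exactly 8 positive divisors but m is not divisible by 3.
m = 24: τ(24) = 8; 24 mod 3 = 0.
m = 30: τ(30) = 8; 30 mod 3 = 0.
m = 40: τ(40) = 8; 40 mod 3 = 1.
So m = 40 is the smallest counterexample.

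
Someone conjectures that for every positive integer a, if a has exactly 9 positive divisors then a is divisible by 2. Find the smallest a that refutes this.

A counterexample is any positive integer a such that a has exactly 9 positive divisors but a is not divisible by 2; we check each in order.
a = 36: τ(36) = 9; 36 mod 2 = 0.
a = 100: τ(100) = 9; 100 mod 2 = 0.
a = 196: τ(196) = 9; 196 mod 2 = 0.
a = 225: τ(225) = 9; 225 mod 2 = 1.

a = 225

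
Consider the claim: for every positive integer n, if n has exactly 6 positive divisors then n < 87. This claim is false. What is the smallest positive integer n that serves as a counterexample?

n = 92

Check each positive integer n in order until n has exactly 6 positive divisors but the claim fails.
For n = 12, 18, 20, 28, …, 68, 75, 76 the conclusion holds.
n = 92: τ(92) = 6; 92 ≥ 87.
Hence n = 92 is a counterexample.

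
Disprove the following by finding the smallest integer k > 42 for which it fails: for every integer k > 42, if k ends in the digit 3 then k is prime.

We need the least integer k > 42 for which k ends in the digit 3 but k is not prime.
k = 43: 43 ends in 3 and is prime.
k = 53: 53 ends in 3 and is prime.
k = 63: 63 ends in 3; 63 = 3 × 21, composite.

k = 63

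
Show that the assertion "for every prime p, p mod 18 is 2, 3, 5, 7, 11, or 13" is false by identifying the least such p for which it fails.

Check each prime p in order until the claim fails.
The first 6 eligible values, up to p = 13, all satisfy the conclusion.
p = 17: 17 mod 18 = 17 — not in {2, 3, 5, 7, 11, 13}.

p = 17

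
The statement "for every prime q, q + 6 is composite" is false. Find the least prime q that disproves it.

q = 5

Check each prime q in order until q + 6 is prime.
For q = 2, 3 the conclusion holds.
q = 5: q + 6 = 11, prime — not composite.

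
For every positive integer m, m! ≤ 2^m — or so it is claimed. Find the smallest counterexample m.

m = 4

A counterexample is any positive integer m such that m! > 2^m; we check each in order.
m = 1: m! = 1 and 2^m = 2, so 1 ≤ 2.
m = 2: m! = 2 and 2^m = 4, so 2 ≤ 4.
m = 3: m! = 6 and 2^m = 8, so 6 ≤ 8.
m = 4: m! = 24 and 2^m = 16, so 24 > 16.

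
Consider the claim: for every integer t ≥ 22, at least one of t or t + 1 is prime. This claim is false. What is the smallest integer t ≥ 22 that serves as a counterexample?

t = 24

t = 22: 23 is prime.
t = 23: 23 is prime.
t = 24: 24 = 2 × 12; 25 = 5 × 5 — both composite.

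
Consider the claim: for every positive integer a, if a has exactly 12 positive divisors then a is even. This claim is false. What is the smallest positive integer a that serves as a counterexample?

For a = 60, 72, 84, 90, …, 294, 306, 308 the conclusion holds.
a = 315: divisors of 315: 12 divisors; 315 is odd.
Thus a = 315 disproves the claim, and no smaller a works.

a = 315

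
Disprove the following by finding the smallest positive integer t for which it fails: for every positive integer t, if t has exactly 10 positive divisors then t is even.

t = 405

We need the least positive integer t for which t has exactly 10 positive divisors but t is odd.
For t = 48, 80, 112, 162, 176, 208, 272, 304, 368 the conclusion holds.
t = 405: divisors of 405: 10 divisors; 405 is odd.
Hence t = 405 is a counterexample.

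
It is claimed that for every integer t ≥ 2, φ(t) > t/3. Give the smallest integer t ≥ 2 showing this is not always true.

A counterexample is any integer t ≥ 2 such that the claim fails; we check each in order.
t = 2: φ(2) = 1 and 2/3 = 2/3, so φ(2) > 2/3.
t = 3: φ(3) = 2 and 3/3 = 1, so φ(3) > 3/3.
t = 4: φ(4) = 2 and 4/3 = 4/3, so φ(4) > 4/3.
t = 5: φ(5) = 4 and 5/3 = 5/3, so φ(5) > 5/3.
t = 6: φ(6) = 2 and 6/3 = 2, so φ(6) ≤ 6/3.
Thus t = 6 disproves the claim, and no smaller t works.

t = 6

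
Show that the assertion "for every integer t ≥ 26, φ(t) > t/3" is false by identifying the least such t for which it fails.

t = 30

t = 26: φ(26) = 12 and 26/3 = 26/3, so φ(26) > 26/3.
t = 27: φ(27) = 18 and 27/3 = 9, so φ(27) > 27/3.
t = 28: φ(28) = 12 and 28/3 = 28/3, so φ(28) > 28/3.
t = 29: φ(29) = 28 and 29/3 = 29/3, so φ(29) > 29/3.
t = 30: φ(30) = 8 and 30/3 = 10, so φ(30) ≤ 30/3.
Hence t = 30 is a counterexample.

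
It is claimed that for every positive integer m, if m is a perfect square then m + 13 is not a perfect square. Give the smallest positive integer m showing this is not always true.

m = 36

A counterexample is any positive integer m such that m is a perfect square but m + 13 is a perfect square; we check each in order.
For m = 1, 4, 9, 16, 25 the conclusion holds.
m = 36: 36 = 6² and 36 + 13 = 49 = 7².
Thus m = 36 disproves the claim, and no smaller m works.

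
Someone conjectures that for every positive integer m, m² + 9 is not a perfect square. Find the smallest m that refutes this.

m = 4

Check each positive integer m in order until m² + 9 is a perfect square.
For m = 1, 2, 3 the conclusion holds.
m = 4: 4² + 9 = 25 = 5², a perfect square.
Thus m = 4 disproves the claim, and no smaller m works.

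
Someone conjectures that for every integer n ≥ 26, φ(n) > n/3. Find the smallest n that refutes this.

n = 30

We need the least integer n ≥ 26 for which the claim fails.
The first 4 eligible values, up to n = 29, all satisfy the conclusion.
n = 30: φ(30) = 8 and 30/3 = 10, so φ(30) ≤ 30/3.
Thus n = 30 disproves the claim, and no smaller n works.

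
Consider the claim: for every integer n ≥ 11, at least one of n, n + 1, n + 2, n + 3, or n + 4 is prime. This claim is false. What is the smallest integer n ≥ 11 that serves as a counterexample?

n = 24

Check each integer n ≥ 11 in order until n, n + 1, n + 2, n + 3, n + 4 are all composite.
For n = 11, 12, 13, 14, …, 21, 22, 23 the conclusion holds.
n = 24: 24 = 2 × 12; 25 = 5 × 5; 26 = 2 × 13; 27 = 3 × 9; 28 = 2 × 14 — all composite.
Hence n = 24 is a counterexample.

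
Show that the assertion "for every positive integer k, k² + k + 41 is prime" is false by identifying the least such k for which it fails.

k = 40

Check each positive integer k in order until k² + k + 41 is not prime.
The first 39 eligible values, up to k = 39, all satisfy the conclusion.
k = 40: k² + k + 41 = 1681 = 41 × 41, composite.
So k = 40 is the smallest counterexample.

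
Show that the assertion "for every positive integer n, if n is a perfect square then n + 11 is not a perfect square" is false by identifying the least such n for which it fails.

n = 25

Check each positive integer n in order until n is a perfect square but n + 11 is a perfect square.
The first 4 eligible values, up to n = 16, all satisfy the conclusion.
n = 25: 25 = 5² and 25 + 11 = 36 = 6².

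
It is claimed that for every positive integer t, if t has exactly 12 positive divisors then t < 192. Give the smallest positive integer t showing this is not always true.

t = 198

For t = 60, 72, 84, 90, …, 150, 156, 160 the conclusion holds.
t = 198: τ(198) = 12; 198 ≥ 192.
Hence t = 198 is a counterexample.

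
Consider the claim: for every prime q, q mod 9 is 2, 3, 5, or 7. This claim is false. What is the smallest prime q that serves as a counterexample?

For q = 2, 3, 5, 7, 11 the conclusion holds.
q = 13: 13 mod 9 = 4 — not in {2, 3, 5, 7}.
Hence q = 13 is a counterexample.

q = 13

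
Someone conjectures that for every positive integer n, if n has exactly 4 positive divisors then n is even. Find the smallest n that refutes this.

n = 15

A counterexample is any positive integer n such that n has exactly 4 positive divisors but n is odd; we check each in order.
For n = 6, 8, 10, 14 the conclusion holds.
n = 15: divisors of 15: 1, 3, 5, 15; 15 is odd.
Thus n = 15 disproves the claim, and no smaller n works.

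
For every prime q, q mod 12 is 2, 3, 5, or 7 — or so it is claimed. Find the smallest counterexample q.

q = 11

A counterexample is any prime q such that the claim fails; we check each in order.
The first 4 eligible values, up to q = 7, all satisfy the conclusion.
q = 11: 11 mod 12 = 11 — not in {2, 3, 5, 7}.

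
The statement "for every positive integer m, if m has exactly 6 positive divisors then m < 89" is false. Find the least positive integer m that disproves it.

Check each positive integer m in order until m has exactly 6 positive divisors but the claim fails.
The first 13 eligible values, up to m = 76, all satisfy the conclusion.
m = 92: τ(92) = 6; 92 ≥ 89.
Hence m = 92 is a counterexample.

m = 92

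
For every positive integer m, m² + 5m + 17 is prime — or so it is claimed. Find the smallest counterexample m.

m = 8

m = 1: m² + 5m + 17 = 23, prime.
m = 2: m² + 5m + 17 = 31, prime.
m = 3: m² + 5m + 17 = 41, prime.
m = 4: m² + 5m + 17 = 53, prime.
m = 5: m² + 5m + 17 = 67, prime.
m = 6: m² + 5m + 17 = 83, prime.
m = 7: m² + 5m + 17 = 101, prime.
m = 8: m² + 5m + 17 = 121 = 11 × 11, composite.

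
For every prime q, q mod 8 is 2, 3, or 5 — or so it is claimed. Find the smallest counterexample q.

A counterexample is any prime q such that the claim fails; we check each in order.
q = 2: 2 mod 8 = 2.
q = 3: 3 mod 8 = 3.
q = 5: 5 mod 8 = 5.
q = 7: 7 mod 8 = 7 — not in {2, 3, 5}.
Hence q = 7 is a counterexample.

q = 7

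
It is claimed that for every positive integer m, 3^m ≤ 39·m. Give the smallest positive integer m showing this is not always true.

For m = 1, 2, 3, 4 the conclusion holds.
m = 5: 3^m = 243 and 39·m = 195, so 243 > 195.
Hence m = 5 is a counterexample.

m = 5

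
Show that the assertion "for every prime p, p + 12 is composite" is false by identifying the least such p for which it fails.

p = 5

A counterexample is any prime p such that p + 12 is prime; we check each in order.
For p = 2, 3 the conclusion holds.
p = 5: p + 12 = 17, prime — not composite.
Thus p = 5 disproves the claim, and no smaller p works.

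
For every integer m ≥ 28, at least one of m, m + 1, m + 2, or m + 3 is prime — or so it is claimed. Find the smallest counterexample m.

m = 32

A counterexample is any integer m ≥ 28 such that m, m + 1, m + 2, m + 3 are all composite; we check each in order.
For m = 28, 29, 30, 31 the conclusion holds.
m = 32: 32 = 2 × 16; 33 = 3 × 11; 34 = 2 × 17; 35 = 5 × 7 — all composite.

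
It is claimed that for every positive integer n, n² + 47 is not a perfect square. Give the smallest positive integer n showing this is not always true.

n = 23

Check each positive integer n in order until n² + 47 is a perfect square.
For n = 1, 2, 3, 4, …, 20, 21, 22 the conclusion holds.
n = 23: 23² + 47 = 576 = 24², a perfect square.
Thus n = 23 disproves the claim, and no smaller n works.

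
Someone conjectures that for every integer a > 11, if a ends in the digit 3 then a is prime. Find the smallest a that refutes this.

For a = 13, 23 the conclusion holds.
a = 33: 33 ends in 3; 33 = 3 × 11, composite.

a = 33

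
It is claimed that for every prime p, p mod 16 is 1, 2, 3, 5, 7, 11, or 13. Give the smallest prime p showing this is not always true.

p = 31

For p = 2, 3, 5, 7, 11, 13, 17, 19, 23, 29 the conclusion holds.
p = 31: 31 mod 16 = 15 — not in {1, 2, 3, 5, 7, 11, 13}.
Thus p = 31 disproves the claim, and no smaller p works.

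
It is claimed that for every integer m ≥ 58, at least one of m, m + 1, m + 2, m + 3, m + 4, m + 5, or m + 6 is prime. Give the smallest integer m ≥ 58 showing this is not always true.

m = 90

Check each integer m ≥ 58 in order until m, m + 1, m + 2, m + 3, m + 4, m + 5, m + 6 are all composite.
For m = 58, 59, 60, 61, …, 87, 88, 89 the conclusion holds.
m = 90: 90 = 2 × 45; 91 = 7 × 13; 92 = 2 × 46; 93 = 3 × 31; 94 = 2 × 47; 95 = 5 × 19; 96 = 2 × 48 — all composite.
Hence m = 90 is a counterexample.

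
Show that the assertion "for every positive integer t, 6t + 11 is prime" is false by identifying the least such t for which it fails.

t = 4

t = 1: 6t + 11 = 17, prime.
t = 2: 6t + 11 = 23, prime.
t = 3: 6t + 11 = 29, prime.
t = 4: 6t + 11 = 35 = 5 × 7, composite.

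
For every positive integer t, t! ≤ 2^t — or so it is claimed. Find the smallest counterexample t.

Check each positive integer t in order until t! > 2^t.
t = 1: t! = 1 and 2^t = 2, so 1 ≤ 2.
t = 2: t! = 2 and 2^t = 4, so 2 ≤ 4.
t = 3: t! = 6 and 2^t = 8, so 6 ≤ 8.
t = 4: t! = 24 and 2^t = 16, so 24 > 16.

t = 4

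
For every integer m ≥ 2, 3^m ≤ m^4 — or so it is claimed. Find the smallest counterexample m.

For m = 2, 3, 4, 5, 6, 7 the conclusion holds.
m = 8: 3^m = 6561 and m^4 = 4096, so 6561 > 4096.
Hence m = 8 is a counterexample.

m = 8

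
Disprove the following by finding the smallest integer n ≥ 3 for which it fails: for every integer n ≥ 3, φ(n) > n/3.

n = 6

We need the least integer n ≥ 3 for which the claim fails.
For n = 3, 4, 5 the conclusion holds.
n = 6: φ(6) = 2 and 6/3 = 2, so φ(6) ≤ 6/3.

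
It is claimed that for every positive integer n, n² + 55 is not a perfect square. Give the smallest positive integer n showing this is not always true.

n = 3

A counterexample is any positive integer n such that n² + 55 is a perfect square; we check each in order.
For n = 1, 2 the conclusion holds.
n = 3: 3² + 55 = 64 = 8², a perfect square.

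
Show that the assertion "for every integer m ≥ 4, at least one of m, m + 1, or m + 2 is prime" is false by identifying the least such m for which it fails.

A counterexample is any integer m ≥ 4 such that m, m + 1, m + 2 are all composite; we check each in order.
The first 4 eligible values, up to m = 7, all satisfy the conclusion.
m = 8: 8 = 2 × 4; 9 = 3 × 3; 10 = 2 × 5 — all composite.

m = 8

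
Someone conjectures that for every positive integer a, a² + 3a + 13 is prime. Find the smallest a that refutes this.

A counterexample is any positive integer a such that a² + 3a + 13 is not prime; we check each in order.
a = 1: a² + 3a + 13 = 17, prime.
a = 2: a² + 3a + 13 = 23, prime.
a = 3: a² + 3a + 13 = 31, prime.
a = 4: a² + 3a + 13 = 41, prime.
a = 5: a² + 3a + 13 = 53, prime.
a = 6: a² + 3a + 13 = 67, prime.
a = 7: a² + 3a + 13 = 83, prime.
a = 8: a² + 3a + 13 = 101, prime.
a = 9: a² + 3a + 13 = 121 = 11 × 11, composite.
Thus a = 9 disproves the claim, and no smaller a works.

a = 9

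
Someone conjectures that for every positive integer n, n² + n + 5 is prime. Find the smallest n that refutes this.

n = 4

Check each positive integer n in order until n² + n + 5 is not prime.
n = 1: n² + n + 5 = 7, prime.
n = 2: n² + n + 5 = 11, prime.
n = 3: n² + n + 5 = 17, prime.
n = 4: n² + n + 5 = 25 = 5 × 5, composite.
So n = 4 is the smallest counterexample.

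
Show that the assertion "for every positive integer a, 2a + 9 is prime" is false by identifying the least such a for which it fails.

a = 3

We need the least positive integer a for which 2a + 9 is not prime.
For a = 1, 2 the conclusion holds.
a = 3: 2a + 9 = 15 = 3 × 5, composite.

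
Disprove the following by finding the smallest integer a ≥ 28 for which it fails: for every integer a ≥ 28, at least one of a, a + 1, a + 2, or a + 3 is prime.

a = 32

Check each integer a ≥ 28 in order until a, a + 1, a + 2, a + 3 are all composite.
a = 28: 29 is prime.
a = 29: 29 is prime.
a = 30: 31 is prime.
a = 31: 31 is prime.
a = 32: 32 = 2 × 16; 33 = 3 × 11; 34 = 2 × 17; 35 = 5 × 7 — all composite.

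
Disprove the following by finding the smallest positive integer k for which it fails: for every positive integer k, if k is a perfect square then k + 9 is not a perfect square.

Check each positive integer k in order until k is a perfect square but k + 9 is a perfect square.
k = 1: 1 + 9 = 10, not a perfect square.
k = 4: 4 + 9 = 13, not a perfect square.
k = 9: 9 + 9 = 18, not a perfect square.
k = 16: 16 = 4² and 16 + 9 = 25 = 5².
So k = 16 is the smallest counterexample.

k = 16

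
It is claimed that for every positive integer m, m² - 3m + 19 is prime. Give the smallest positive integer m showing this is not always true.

The first 17 eligible values, up to m = 17, all satisfy the conclusion.
m = 18: m² - 3m + 19 = 289 = 17 × 17, composite.
Thus m = 18 disproves the claim, and no smaller m works.

m = 18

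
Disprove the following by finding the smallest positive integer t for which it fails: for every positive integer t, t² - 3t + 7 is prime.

The first 5 eligible values, up to t = 5, all satisfy the conclusion.
t = 6: t² - 3t + 7 = 25 = 5 × 5, composite.
So t = 6 is the smallest counterexample.

t = 6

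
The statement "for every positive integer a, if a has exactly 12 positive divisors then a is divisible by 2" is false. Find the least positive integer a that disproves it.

a = 315

For a = 60, 72, 84, 90, …, 294, 306, 308 the conclusion holds.
a = 315: τ(315) = 12; 315 mod 2 = 1.
Hence a = 315 is a counterexample.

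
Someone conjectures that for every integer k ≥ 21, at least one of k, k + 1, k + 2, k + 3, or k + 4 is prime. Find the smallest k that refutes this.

k = 24

Check each integer k ≥ 21 in order until k, k + 1, k + 2, k + 3, k + 4 are all composite.
For k = 21, 22, 23 the conclusion holds.
k = 24: 24 = 2 × 12; 25 = 5 × 5; 26 = 2 × 13; 27 = 3 × 9; 28 = 2 × 14 — all composite.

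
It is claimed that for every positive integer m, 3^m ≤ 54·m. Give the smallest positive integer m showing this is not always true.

m = 6

The first 5 eligible values, up to m = 5, all satisfy the conclusion.
m = 6: 3^m = 729 and 54·m = 324, so 729 > 324.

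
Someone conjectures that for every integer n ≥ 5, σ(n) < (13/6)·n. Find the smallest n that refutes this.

We need the least integer n ≥ 5 for which the claim fails.
n = 5: σ(5) = 6; 6 < 65/6.
n = 6: σ(6) = 12; 12 < 13.
n = 7: σ(7) = 8; 8 < 91/6.
n = 8: σ(8) = 15; 15 < 52/3.
n = 9: σ(9) = 13; 13 < 39/2.
n = 10: σ(10) = 18; 18 < 65/3.
n = 11: σ(11) = 12; 12 < 143/6.
n = 12: σ(12) = 28; 28 ≥ 26.
So n = 12 is the smallest counterexample.

n = 12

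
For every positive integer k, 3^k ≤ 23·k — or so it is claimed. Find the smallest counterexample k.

For k = 1, 2, 3, 4 the conclusion holds.
k = 5: 3^k = 243 and 23·k = 115, so 243 > 115.

k = 5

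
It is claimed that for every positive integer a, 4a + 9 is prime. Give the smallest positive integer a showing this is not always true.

a = 3

A counterexample is any positive integer a such that 4a + 9 is not prime; we check each in order.
a = 1: 4a + 9 = 13, prime.
a = 2: 4a + 9 = 17, prime.
a = 3: 4a + 9 = 21 = 3 × 7, composite.
Thus a = 3 disproves the claim, and no smaller a works.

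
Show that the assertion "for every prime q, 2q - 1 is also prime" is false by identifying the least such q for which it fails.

q = 5

For q = 2, 3 the conclusion holds.
q = 5: 2q - 1 = 9 = 3 × 3, not prime.
Thus q = 5 disproves the claim, and no smaller q works.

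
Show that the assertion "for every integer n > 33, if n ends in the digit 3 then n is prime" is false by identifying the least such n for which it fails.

n = 63

A counterexample is any integer n > 33 such that n ends in the digit 3 but n is not prime; we check each in order.
n = 43: 43 ends in 3 and is prime.
n = 53: 53 ends in 3 and is prime.
n = 63: 63 ends in 3; 63 = 3 × 21, composite.
Thus n = 63 disproves the claim, and no smaller n works.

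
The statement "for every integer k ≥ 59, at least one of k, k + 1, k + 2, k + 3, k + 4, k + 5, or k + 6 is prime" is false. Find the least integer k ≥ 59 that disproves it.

k = 90

For k = 59, 60, 61, 62, …, 87, 88, 89 the conclusion holds.
k = 90: 90 = 2 × 45; 91 = 7 × 13; 92 = 2 × 46; 93 = 3 × 31; 94 = 2 × 47; 95 = 5 × 19; 96 = 2 × 48 — all composite.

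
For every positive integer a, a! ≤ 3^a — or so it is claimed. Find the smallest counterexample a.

A counterexample is any positive integer a such that a! > 3^a; we check each in order.
The first 6 eligible values, up to a = 6, all satisfy the conclusion.
a = 7: a! = 5040 and 3^a = 2187, so 5040 > 2187.
Hence a = 7 is a counterexample.

a = 7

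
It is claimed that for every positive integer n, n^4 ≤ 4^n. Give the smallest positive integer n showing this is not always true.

n = 3

We need the least positive integer n for which n^4 > 4^n.
n = 1: n^4 = 1 and 4^n = 4, so 1 ≤ 4.
n = 2: n^4 = 16 and 4^n = 16, so 16 ≤ 16.
n = 3: n^4 = 81 and 4^n = 64, so 81 > 64.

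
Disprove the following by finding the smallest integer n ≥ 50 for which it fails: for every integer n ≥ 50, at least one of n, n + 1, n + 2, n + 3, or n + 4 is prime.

Check each integer n ≥ 50 in order until n, n + 1, n + 2, n + 3, n + 4 are all composite.
The first 4 eligible values, up to n = 53, all satisfy the conclusion.
n = 54: 54 = 2 × 27; 55 = 5 × 11; 56 = 2 × 28; 57 = 3 × 19; 58 = 2 × 29 — all composite.

n = 54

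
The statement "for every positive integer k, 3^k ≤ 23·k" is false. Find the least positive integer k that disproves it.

A counterexample is any positive integer k such that 3^k > 23·k; we check each in order.
For k = 1, 2, 3, 4 the conclusion holds.
k = 5: 3^k = 243 and 23·k = 115, so 243 > 115.

k = 5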